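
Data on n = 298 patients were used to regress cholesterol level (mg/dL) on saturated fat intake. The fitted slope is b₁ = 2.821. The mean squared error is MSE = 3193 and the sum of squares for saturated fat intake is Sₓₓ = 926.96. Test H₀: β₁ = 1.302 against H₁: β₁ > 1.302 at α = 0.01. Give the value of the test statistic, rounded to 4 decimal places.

t = 0.8184

SE(b₁) = √(MSE/Sₓₓ) = √(3193/926.96) = 1.85596.
t = (2.821 − 1.302) / 1.85596 = 0.8184.
df = n − 2 = 296.
One-sided p ≈ 0.2069, which is ≥ 0.01, so fail to reject H₀.
The data do not give significant evidence that the true slope on saturated fat intake exceeds 1.302 mg/dL per unit.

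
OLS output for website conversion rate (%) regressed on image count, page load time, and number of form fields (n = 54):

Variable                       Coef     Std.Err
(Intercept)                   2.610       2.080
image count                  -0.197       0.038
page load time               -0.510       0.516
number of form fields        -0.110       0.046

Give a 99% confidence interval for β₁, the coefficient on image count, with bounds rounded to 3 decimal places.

Read off: b = -0.197, SE = 0.038 for image count.
df = n − k − 1 = 54 − 3 − 1 = 50.
t* = t_{0.005, 50} = 2.677793.
Margin = t* × SE = 2.677793 × 0.038 = 0.10176.
CI: -0.197 ± 0.10176 → (-0.299, -0.095).

(-0.299, -0.095)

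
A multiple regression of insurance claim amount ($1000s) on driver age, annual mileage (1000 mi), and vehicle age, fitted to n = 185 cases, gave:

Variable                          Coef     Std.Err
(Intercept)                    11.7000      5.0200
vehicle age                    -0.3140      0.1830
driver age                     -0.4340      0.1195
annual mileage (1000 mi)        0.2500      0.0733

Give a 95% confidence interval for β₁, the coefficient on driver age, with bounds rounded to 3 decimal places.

(-0.670, -0.198)

Read off: b = -0.4340, SE = 0.1195 for driver age.
df = n − k − 1 = 185 − 3 − 1 = 181.
t* = t_{0.025, 181} = 1.973157.
Margin = t* × SE = 1.973157 × 0.1195 = 0.23579.
CI: -0.4340 ± 0.23579 → (-0.670, -0.198).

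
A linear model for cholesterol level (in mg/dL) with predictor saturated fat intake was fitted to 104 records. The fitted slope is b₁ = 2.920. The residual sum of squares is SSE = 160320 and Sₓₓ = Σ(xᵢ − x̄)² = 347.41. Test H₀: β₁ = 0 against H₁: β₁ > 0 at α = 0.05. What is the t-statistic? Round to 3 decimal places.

t = 1.373

MSE = SSE/(n − 2) = 160320/102 = 1571.76.
SE(b₁) = √(MSE/Sₓₓ) = √(1571.76/347.41) = 2.12703.
t = 2.920 / 2.12703 = 1.373.
df = n − 2 = 102.
One-sided p ≈ 0.0864, which is ≥ 0.05, so fail to reject H₀.
The data do not give significant evidence that the true slope on saturated fat intake is positive.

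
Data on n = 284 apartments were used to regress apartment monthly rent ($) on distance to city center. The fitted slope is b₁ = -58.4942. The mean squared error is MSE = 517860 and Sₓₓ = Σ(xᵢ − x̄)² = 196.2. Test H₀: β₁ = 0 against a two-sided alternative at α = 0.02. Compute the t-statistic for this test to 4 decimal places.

t = -1.1386

SE(b₁) = √(MSE/Sₓₓ) = √(517860/196.2) = 51.3756.
t = -58.4942 / 51.3756 = -1.1386.
df = n − 2 = 282.
Two-sided p ≈ 0.2559, which is ≥ 0.02, so fail to reject H₀.
The data do not give significant evidence of an association between distance to city center and apartment monthly rent.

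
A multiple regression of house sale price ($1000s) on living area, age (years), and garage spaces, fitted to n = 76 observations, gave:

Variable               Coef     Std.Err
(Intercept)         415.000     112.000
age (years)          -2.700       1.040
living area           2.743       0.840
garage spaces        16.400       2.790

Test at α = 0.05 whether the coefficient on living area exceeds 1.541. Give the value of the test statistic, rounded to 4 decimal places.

t = 1.4310

Read off: b = 2.743, SE = 0.840 for living area.
H₀: β₁ = 1.541 vs H₁: β₁ > 1.541.
t = (2.743 − 1.541) / 0.840 = 1.4310.
df = n − k − 1 = 76 − 3 − 1 = 72.
One-sided p ≈ 0.0784, which is ≥ 0.05, so fail to reject H₀.
The data do not give significant evidence that the true slope on living area exceeds 1.541 $1000s per unit, holding the other predictors fixed.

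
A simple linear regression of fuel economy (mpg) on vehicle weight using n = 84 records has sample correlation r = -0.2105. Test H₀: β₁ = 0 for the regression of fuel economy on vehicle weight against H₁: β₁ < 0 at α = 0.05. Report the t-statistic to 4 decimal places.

t = r·√(n − 2)/√(1 − r²) = -0.2105·√82/√0.95569 = -1.9498.
df = n − 2 = 82.
One-sided p ≈ 0.0273, which is < 0.05, so reject H₀.
There is evidence of a linear association between vehicle weight and fuel economy.

t = -1.9498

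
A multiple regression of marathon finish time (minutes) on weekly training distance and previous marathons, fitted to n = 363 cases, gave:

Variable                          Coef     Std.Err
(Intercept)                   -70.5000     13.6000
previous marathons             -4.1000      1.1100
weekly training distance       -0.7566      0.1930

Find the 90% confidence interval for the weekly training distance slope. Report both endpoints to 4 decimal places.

Read off: b = -0.7566, SE = 0.1930 for weekly training distance.
df = n − k − 1 = 363 − 2 − 1 = 360.
t* = t_{0.05, 360} = 1.649097.
Margin = t* × SE = 1.649097 × 0.1930 = 0.318276.
CI: -0.7566 ± 0.318276 → (-1.0749, -0.4383).

(-1.0749, -0.4383)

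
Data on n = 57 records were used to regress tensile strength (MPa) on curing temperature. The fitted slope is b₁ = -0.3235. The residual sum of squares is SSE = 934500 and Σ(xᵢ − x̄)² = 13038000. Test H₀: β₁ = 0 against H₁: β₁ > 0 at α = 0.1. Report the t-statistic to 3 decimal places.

t = -8.961

MSE = SSE/(n − 2) = 934500/55 = 16990.9.
SE(b₁) = √(MSE/Sₓₓ) = √(16990.9/13038000) = 0.0360996.
t = -0.3235 / 0.0360996 = -8.961.
df = n − 2 = 55.
One-sided p ≈ 1.0000, which is ≥ 0.1, so fail to reject H₀.
The data do not give significant evidence that the true slope on curing temperature is positive.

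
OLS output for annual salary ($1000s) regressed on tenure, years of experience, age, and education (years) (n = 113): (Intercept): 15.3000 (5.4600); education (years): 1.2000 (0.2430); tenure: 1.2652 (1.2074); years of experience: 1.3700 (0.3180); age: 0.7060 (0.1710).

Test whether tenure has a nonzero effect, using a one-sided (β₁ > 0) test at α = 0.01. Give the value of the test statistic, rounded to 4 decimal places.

Read off: b = 1.2652, SE = 1.2074 for tenure.
H₀: β₁ = 0 vs H₁: β₁ > 0.
t = 1.2652 / 1.2074 = 1.0479.
df = n − k − 1 = 113 − 4 − 1 = 108.
One-sided p ≈ 0.1485, which is ≥ 0.01, so fail to reject H₀.
The data do not give significant evidence that the true slope on tenure is positive, holding the other predictors fixed.

t = 1.0479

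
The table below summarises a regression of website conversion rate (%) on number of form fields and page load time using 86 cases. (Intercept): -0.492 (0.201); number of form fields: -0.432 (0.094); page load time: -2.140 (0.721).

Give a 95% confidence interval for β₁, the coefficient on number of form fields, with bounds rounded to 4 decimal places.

Read off: b = -0.432, SE = 0.094 for number of form fields.
df = n − k − 1 = 86 − 2 − 1 = 83.
t* = t_{0.025, 83} = 1.98896.
Margin = t* × SE = 1.98896 × 0.094 = 0.186962.
CI: -0.432 ± 0.186962 → (-0.6190, -0.2450).

(-0.6190, -0.2450)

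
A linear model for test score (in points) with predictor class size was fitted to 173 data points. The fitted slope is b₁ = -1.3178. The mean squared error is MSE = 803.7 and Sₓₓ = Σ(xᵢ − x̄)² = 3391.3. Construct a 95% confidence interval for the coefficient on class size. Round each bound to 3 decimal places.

(-2.279, -0.357)

SE(b₁) = √(MSE/Sₓₓ) = √(803.7/3391.3) = 0.486815.
df = n − 2 = 171.
t* = t_{0.025, 171} = 1.973934.
Margin = t* × SE = 1.973934 × 0.486815 = 0.96094.
CI: -1.3178 ± 0.96094 → (-2.279, -0.357).
With 95% confidence, each one-unit increase in class size is associated with a change of between -2.279 and -0.357 points in test score.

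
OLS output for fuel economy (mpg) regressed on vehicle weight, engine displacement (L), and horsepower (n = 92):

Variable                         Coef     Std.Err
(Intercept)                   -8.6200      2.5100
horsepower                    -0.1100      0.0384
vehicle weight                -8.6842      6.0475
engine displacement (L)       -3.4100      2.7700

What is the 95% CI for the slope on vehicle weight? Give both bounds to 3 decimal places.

Read off: b = -8.6842, SE = 6.0475 for vehicle weight.
df = n − k − 1 = 92 − 3 − 1 = 88.
t* = t_{0.025, 88} = 1.98729.
Margin = t* × SE = 1.98729 × 6.0475 = 12.01814.
CI: -8.6842 ± 12.01814 → (-20.702, 3.334).

(-20.702, 3.334)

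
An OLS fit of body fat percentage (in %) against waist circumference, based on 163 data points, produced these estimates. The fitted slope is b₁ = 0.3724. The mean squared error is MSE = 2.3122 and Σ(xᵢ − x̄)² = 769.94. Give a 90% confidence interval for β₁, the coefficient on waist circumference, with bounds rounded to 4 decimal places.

(0.2817, 0.4631)

SE(b₁) = √(MSE/Sₓₓ) = √(2.3122/769.94) = 0.0548005.
df = n − 2 = 161.
t* = t_{0.05, 161} = 1.654373.
Margin = t* × SE = 1.654373 × 0.0548005 = 0.090660.
CI: 0.3724 ± 0.090660 → (0.2817, 0.4631).
With 90% confidence, each one-unit increase in waist circumference is associated with a change of between 0.2817 and 0.4631 % in body fat percentage.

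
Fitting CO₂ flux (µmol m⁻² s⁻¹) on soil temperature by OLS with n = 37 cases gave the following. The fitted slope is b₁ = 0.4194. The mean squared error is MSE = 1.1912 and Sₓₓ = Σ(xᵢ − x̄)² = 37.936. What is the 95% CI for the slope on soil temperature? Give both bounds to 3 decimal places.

(0.060, 0.779)

SE(b₁) = √(MSE/Sₓₓ) = √(1.1912/37.936) = 0.177201.
df = n − 2 = 35.
t* = t_{0.025, 35} = 2.030108.
Margin = t* × SE = 2.030108 × 0.177201 = 0.35974.
CI: 0.4194 ± 0.35974 → (0.060, 0.779).
With 95% confidence, each one-unit increase in soil temperature is associated with a change of between 0.060 and 0.779 µmol m⁻² s⁻¹ in CO₂ flux.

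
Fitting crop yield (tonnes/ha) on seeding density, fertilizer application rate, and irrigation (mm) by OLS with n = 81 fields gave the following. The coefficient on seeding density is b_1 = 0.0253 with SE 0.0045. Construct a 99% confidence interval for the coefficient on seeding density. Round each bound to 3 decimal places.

(0.013, 0.037)

df = n − k − 1 = 81 − 3 − 1 = 77.
t* = t_{0.005, 77} = 2.641198.
Margin = t* × SE = 2.641198 × 0.0045 = 0.01189.
CI: 0.0253 ± 0.01189 → (0.013, 0.037).
With 99% confidence, each one-unit increase in seeding density is associated with a change of between 0.013 and 0.037 tonnes/ha in crop yield, holding the other predictors fixed.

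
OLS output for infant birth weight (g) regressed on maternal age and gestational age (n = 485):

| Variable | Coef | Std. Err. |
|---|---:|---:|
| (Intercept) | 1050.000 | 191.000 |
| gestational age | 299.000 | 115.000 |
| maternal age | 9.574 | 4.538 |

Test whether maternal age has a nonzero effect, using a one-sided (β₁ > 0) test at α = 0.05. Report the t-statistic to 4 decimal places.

t = 2.1097

Read off: b = 9.574, SE = 4.538 for maternal age.
H₀: β₁ = 0 vs H₁: β₁ > 0.
t = 9.574 / 4.538 = 2.1097.
df = n − k − 1 = 485 − 2 − 1 = 482.
One-sided p ≈ 0.0177, which is < 0.05, so reject H₀.
There is evidence that the true slope on maternal age is positive, holding the other predictors fixed.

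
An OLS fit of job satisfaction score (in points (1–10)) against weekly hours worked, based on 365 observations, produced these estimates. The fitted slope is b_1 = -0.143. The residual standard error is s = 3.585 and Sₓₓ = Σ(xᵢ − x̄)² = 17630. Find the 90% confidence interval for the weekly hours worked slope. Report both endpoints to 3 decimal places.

(-0.188, -0.098)

SE(b_1) = s/√Sₓₓ = 3.585/√17630 = 0.027.
df = n − 2 = 363.
t* = t_{0.05, 363} = 1.649062.
Margin = t* × SE = 1.649062 × 0.027 = 0.04452.
CI: -0.143 ± 0.04452 → (-0.188, -0.098).
With 90% confidence, each one-unit increase in weekly hours worked is associated with a change of between -0.188 and -0.098 points (1–10) in job satisfaction score.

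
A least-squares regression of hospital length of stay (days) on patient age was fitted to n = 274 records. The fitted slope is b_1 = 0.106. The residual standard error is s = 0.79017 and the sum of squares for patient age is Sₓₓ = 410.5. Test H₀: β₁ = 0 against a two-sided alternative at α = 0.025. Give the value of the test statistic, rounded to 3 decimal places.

t = 2.718

SE(b_1) = s/√Sₓₓ = 0.79017/√410.5 = 0.0389999.
t = 0.106 / 0.0389999 = 2.718.
df = n − 2 = 272.
Two-sided p ≈ 0.0070, which is < 0.025, so reject H₀.
There is evidence that patient age is associated with hospital length of stay.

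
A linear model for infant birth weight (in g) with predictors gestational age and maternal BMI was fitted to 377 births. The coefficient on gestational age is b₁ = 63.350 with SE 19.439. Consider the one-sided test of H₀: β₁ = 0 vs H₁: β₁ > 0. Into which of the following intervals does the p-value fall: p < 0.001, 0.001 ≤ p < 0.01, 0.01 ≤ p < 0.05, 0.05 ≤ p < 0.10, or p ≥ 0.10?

t = 63.350 / 19.439 = 3.259.
df = n − k − 1 = 377 − 2 − 1 = 374.
One-sided p = P(T_{374} > t) ≈ 0.0006.
So p < 0.001.

p < 0.001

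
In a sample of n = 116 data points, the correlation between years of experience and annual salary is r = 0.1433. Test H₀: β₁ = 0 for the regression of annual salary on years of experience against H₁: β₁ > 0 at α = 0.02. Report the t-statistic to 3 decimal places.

t = r·√(n − 2)/√(1 − r²) = 0.1433·√114/√0.979465 = 1.546.
df = n − 2 = 114.
One-sided p ≈ 0.0624, which is ≥ 0.02, so fail to reject H₀.
The data do not give significant evidence of a linear association between years of experience and annual salary.

t = 1.546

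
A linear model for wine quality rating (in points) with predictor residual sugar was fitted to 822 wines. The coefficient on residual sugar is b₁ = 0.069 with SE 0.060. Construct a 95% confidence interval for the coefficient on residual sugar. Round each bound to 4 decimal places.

df = n − 2 = 822 − 2 = 820.
t* = t_{0.025, 820} = 1.962861.
Margin = t* × SE = 1.962861 × 0.060 = 0.117772.
CI: 0.069 ± 0.117772 → (-0.0488, 0.1868).
With 95% confidence, each one-unit increase in residual sugar is associated with a change of between -0.0488 and 0.1868 points in wine quality rating.

(-0.0488, 0.1868)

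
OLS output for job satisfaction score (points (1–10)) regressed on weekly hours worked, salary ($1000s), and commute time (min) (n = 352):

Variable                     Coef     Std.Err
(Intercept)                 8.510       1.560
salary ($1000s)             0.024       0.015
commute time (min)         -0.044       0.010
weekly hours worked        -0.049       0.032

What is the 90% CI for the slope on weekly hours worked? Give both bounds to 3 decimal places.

Read off: b = -0.049, SE = 0.032 for weekly hours worked.
df = n − k − 1 = 352 − 3 − 1 = 348.
t* = t_{0.05, 348} = 1.649244.
Margin = t* × SE = 1.649244 × 0.032 = 0.05278.
CI: -0.049 ± 0.05278 → (-0.102, 0.004).

(-0.102, 0.004)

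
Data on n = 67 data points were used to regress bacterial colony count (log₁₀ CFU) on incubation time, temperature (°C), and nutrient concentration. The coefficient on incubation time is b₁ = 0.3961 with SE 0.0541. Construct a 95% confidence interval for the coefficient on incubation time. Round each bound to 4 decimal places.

(0.2880, 0.5042)

df = n − k − 1 = 67 − 3 − 1 = 63.
t* = t_{0.025, 63} = 1.998341.
Margin = t* × SE = 1.998341 × 0.0541 = 0.108110.
CI: 0.3961 ± 0.108110 → (0.2880, 0.5042).
With 95% confidence, each one-unit increase in incubation time is associated with a change of between 0.2880 and 0.5042 log₁₀ CFU in bacterial colony count, holding the other predictors fixed.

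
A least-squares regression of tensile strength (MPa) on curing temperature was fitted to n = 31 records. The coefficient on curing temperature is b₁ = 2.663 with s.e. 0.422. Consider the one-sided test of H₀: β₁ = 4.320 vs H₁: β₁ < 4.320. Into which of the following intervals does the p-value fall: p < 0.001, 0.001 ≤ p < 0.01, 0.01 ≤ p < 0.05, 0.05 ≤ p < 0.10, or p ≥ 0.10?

t = (2.663 − 4.320) / 0.422 = -3.927.
df = n − 2 = 31 − 2 = 29.
One-sided p = P(T_{29} < t) ≈ 0.0002.
So p < 0.001.

p < 0.001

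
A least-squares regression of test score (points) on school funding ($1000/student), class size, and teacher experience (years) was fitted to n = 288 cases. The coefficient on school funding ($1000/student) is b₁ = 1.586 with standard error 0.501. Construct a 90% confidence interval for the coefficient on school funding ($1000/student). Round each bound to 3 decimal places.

(0.759, 2.413)

df = n − k − 1 = 288 − 3 − 1 = 284.
t* = t_{0.05, 284} = 1.650237.
Margin = t* × SE = 1.650237 × 0.501 = 0.82677.
CI: 1.586 ± 0.82677 → (0.759, 2.413).
With 90% confidence, each one-unit increase in school funding ($1000/student) is associated with a change of between 0.759 and 2.413 points in test score, holding the other predictors fixed.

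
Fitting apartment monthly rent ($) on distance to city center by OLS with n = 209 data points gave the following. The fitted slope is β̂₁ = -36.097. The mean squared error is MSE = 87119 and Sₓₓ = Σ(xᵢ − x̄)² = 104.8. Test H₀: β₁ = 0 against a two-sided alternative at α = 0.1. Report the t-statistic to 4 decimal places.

t = -1.2520

SE(β̂₁) = √(MSE/Sₓₓ) = √(87119/104.8) = 28.8321.
t = -36.097 / 28.8321 = -1.2520.
df = n − 2 = 207.
Two-sided p ≈ 0.2120, which is ≥ 0.1, so fail to reject H₀.
The data do not give significant evidence of an association between distance to city center and apartment monthly rent.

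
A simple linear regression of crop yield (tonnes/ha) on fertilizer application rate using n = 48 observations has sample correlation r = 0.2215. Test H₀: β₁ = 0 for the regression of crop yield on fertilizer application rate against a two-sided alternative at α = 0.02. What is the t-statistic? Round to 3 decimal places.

t = 1.541

t = r·√(n − 2)/√(1 − r²) = 0.2215·√46/√0.950938 = 1.541.
df = n − 2 = 46.
Two-sided p ≈ 0.1303, which is ≥ 0.02, so fail to reject H₀.
The data do not give significant evidence of a linear association between fertilizer application rate and crop yield.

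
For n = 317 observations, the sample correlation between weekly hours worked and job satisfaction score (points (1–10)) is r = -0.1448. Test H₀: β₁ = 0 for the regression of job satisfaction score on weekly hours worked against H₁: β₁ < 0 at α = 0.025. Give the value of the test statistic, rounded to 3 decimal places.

t = -2.597

t = r·√(n − 2)/√(1 − r²) = -0.1448·√315/√0.979033 = -2.597.
df = n − 2 = 315.
One-sided p ≈ 0.0049, which is < 0.025, so reject H₀.
There is evidence of a linear association between weekly hours worked and job satisfaction score.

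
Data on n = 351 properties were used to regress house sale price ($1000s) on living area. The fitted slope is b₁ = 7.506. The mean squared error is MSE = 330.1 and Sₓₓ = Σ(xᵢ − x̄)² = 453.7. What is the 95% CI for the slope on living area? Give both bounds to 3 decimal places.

SE(b₁) = √(MSE/Sₓₓ) = √(330.1/453.7) = 0.852979.
df = n − 2 = 349.
t* = t_{0.025, 349} = 1.966785.
Margin = t* × SE = 1.966785 × 0.852979 = 1.67763.
CI: 7.506 ± 1.67763 → (5.828, 9.184).
With 95% confidence, each one-unit increase in living area is associated with a change of between 5.828 and 9.184 $1000s in house sale price.

(5.828, 9.184)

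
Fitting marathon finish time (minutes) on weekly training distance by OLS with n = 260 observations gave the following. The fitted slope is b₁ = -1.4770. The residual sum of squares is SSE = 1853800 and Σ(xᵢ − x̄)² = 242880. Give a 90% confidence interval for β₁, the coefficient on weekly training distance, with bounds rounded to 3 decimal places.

(-1.761, -1.193)

MSE = SSE/(n − 2) = 1853800/258 = 7185.27.
SE(b₁) = √(MSE/Sₓₓ) = √(7185.27/242880) = 0.171999.
df = n − 2 = 258.
t* = t_{0.05, 258} = 1.650781.
Margin = t* × SE = 1.650781 × 0.171999 = 0.28393.
CI: -1.4770 ± 0.28393 → (-1.761, -1.193).
With 90% confidence, each one-unit increase in weekly training distance is associated with a change of between -1.761 and -1.193 minutes in marathon finish time.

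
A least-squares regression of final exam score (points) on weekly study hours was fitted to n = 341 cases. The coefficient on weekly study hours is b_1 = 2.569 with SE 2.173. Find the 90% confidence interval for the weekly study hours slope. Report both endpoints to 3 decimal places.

(-1.015, 6.153)

df = n − 2 = 341 − 2 = 339.
t* = t_{0.05, 339} = 1.649361.
Margin = t* × SE = 1.649361 × 2.173 = 3.58406.
CI: 2.569 ± 3.58406 → (-1.015, 6.153).
With 90% confidence, each one-unit increase in weekly study hours is associated with a change of between -1.015 and 6.153 points in final exam score.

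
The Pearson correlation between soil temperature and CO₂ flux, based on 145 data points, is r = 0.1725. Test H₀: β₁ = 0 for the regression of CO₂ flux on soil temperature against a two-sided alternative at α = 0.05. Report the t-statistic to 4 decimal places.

t = 2.0942

t = r·√(n − 2)/√(1 − r²) = 0.1725·√143/√0.970244 = 2.0942.
df = n − 2 = 143.
Two-sided p ≈ 0.0380, which is < 0.05, so reject H₀.
There is evidence of a linear association between soil temperature and CO₂ flux.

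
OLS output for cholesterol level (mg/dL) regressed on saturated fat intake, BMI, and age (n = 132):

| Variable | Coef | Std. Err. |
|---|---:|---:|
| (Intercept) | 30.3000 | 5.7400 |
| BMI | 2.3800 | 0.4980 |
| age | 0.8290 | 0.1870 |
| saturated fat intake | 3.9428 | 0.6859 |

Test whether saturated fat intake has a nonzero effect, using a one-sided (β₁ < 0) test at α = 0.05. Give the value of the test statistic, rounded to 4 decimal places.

t = 5.7484

Read off: b = 3.9428, SE = 0.6859 for saturated fat intake.
H₀: β₁ = 0 vs H₁: β₁ < 0.
t = 3.9428 / 0.6859 = 5.7484.
df = n − k − 1 = 132 − 3 − 1 = 128.
One-sided p ≈ 1.0000, which is ≥ 0.05, so fail to reject H₀.
The data do not give significant evidence that the true slope on saturated fat intake is negative, holding the other predictors fixed.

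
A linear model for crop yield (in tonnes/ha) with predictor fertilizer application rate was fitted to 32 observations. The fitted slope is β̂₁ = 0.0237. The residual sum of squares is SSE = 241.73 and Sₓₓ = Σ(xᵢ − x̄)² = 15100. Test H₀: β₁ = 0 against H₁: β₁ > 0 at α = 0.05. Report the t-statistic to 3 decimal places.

MSE = SSE/(n − 2) = 241.73/30 = 8.05767.
SE(β̂₁) = √(MSE/Sₓₓ) = √(8.05767/15100) = 0.0231002.
t = 0.0237 / 0.0231002 = 1.026.
df = n − 2 = 30.
One-sided p ≈ 0.1566, which is ≥ 0.05, so fail to reject H₀.
The data do not give significant evidence that the true slope on fertilizer application rate is positive.

t = 1.026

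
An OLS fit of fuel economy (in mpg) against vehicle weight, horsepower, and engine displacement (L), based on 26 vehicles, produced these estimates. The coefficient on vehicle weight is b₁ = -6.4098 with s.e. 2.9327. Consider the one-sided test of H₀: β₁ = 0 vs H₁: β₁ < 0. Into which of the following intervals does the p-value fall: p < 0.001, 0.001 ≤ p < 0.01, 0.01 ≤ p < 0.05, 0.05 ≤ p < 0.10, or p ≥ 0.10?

t = -6.4098 / 2.9327 = -2.186.
df = n − k − 1 = 26 − 3 − 1 = 22.
One-sided p = P(T_{22} < t) ≈ 0.0199.
So 0.01 ≤ p < 0.05.

0.01 ≤ p < 0.05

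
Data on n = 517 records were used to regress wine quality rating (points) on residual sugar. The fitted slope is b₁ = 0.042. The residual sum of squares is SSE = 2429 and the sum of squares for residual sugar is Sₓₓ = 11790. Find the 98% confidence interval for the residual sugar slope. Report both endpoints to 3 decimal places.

MSE = SSE/(n − 2) = 2429/515 = 4.7165.
SE(b₁) = √(MSE/Sₓₓ) = √(4.7165/11790) = 0.0200011.
df = n − 2 = 515.
t* = t_{0.01, 515} = 2.33361.
Margin = t* × SE = 2.33361 × 0.0200011 = 0.04667.
CI: 0.042 ± 0.04667 → (-0.005, 0.089).
With 98% confidence, each one-unit increase in residual sugar is associated with a change of between -0.005 and 0.089 points in wine quality rating.

(-0.005, 0.089)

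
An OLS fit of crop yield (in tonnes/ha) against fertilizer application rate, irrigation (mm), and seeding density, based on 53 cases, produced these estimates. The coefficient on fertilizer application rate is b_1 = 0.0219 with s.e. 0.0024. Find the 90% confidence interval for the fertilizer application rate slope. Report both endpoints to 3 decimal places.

(0.018, 0.026)

df = n − k − 1 = 53 − 3 − 1 = 49.
t* = t_{0.05, 49} = 1.676551.
Margin = t* × SE = 1.676551 × 0.0024 = 0.00402.
CI: 0.0219 ± 0.00402 → (0.018, 0.026).
With 90% confidence, each one-unit increase in fertilizer application rate is associated with a change of between 0.018 and 0.026 tonnes/ha in crop yield, holding the other predictors fixed.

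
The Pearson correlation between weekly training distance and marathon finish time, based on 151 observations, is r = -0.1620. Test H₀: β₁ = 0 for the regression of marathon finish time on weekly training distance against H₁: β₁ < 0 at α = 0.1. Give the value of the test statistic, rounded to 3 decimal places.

t = r·√(n − 2)/√(1 − r²) = -0.1620·√149/√0.973756 = -2.004.
df = n − 2 = 149.
One-sided p ≈ 0.0234, which is < 0.1, so reject H₀.
There is evidence of a linear association between weekly training distance and marathon finish time.

t = -2.004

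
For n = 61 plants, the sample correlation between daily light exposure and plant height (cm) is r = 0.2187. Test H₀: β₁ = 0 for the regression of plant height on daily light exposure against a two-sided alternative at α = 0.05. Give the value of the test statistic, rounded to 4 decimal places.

t = 1.7215

t = r·√(n − 2)/√(1 − r²) = 0.2187·√59/√0.95217 = 1.7215.
df = n − 2 = 59.
Two-sided p ≈ 0.0904, which is ≥ 0.05, so fail to reject H₀.
The data do not give significant evidence of a linear association between daily light exposure and plant height.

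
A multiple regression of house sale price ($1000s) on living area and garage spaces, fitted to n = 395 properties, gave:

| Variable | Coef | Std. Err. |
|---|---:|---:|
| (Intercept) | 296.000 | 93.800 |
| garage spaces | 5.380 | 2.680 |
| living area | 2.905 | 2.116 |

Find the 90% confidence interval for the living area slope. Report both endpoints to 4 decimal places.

Read off: b = 2.905, SE = 2.116 for living area.
df = n − k − 1 = 395 − 2 − 1 = 392.
t* = t_{0.05, 392} = 1.64875.
Margin = t* × SE = 1.64875 × 2.116 = 3.488755.
CI: 2.905 ± 3.488755 → (-0.5838, 6.3938).

(-0.5838, 6.3938)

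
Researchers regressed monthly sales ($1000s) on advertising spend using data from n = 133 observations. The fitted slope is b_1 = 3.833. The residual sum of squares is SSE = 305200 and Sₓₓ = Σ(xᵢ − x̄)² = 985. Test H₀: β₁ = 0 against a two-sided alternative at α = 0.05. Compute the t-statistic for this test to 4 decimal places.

t = 2.4923

MSE = SSE/(n − 2) = 305200/131 = 2329.77.
SE(b_1) = √(MSE/Sₓₓ) = √(2329.77/985) = 1.53794.
t = 3.833 / 1.53794 = 2.4923.
df = n − 2 = 131.
Two-sided p ≈ 0.0139, which is < 0.05, so reject H₀.
There is evidence that advertising spend is associated with monthly sales.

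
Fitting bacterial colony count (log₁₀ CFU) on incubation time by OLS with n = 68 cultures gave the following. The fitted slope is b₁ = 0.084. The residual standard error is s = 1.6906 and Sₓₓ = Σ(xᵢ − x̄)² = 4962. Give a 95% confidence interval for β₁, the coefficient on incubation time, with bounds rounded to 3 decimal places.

SE(b₁) = s/√Sₓₓ = 1.6906/√4962 = 0.0240001.
df = n − 2 = 66.
t* = t_{0.025, 66} = 1.996564.
Margin = t* × SE = 1.996564 × 0.0240001 = 0.04792.
CI: 0.084 ± 0.04792 → (0.036, 0.132).
With 95% confidence, each one-unit increase in incubation time is associated with a change of between 0.036 and 0.132 log₁₀ CFU in bacterial colony count.

(0.036, 0.132)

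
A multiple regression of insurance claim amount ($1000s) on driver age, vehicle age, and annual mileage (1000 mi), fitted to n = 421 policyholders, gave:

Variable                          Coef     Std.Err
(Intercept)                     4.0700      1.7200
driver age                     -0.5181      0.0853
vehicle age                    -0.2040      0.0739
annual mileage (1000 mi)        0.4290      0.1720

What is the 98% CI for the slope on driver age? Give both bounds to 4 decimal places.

Read off: b = -0.5181, SE = 0.0853 for driver age.
df = n − k − 1 = 421 − 3 − 1 = 417.
t* = t_{0.01, 417} = 2.335323.
Margin = t* × SE = 2.335323 × 0.0853 = 0.199203.
CI: -0.5181 ± 0.199203 → (-0.7173, -0.3189).

(-0.7173, -0.3189)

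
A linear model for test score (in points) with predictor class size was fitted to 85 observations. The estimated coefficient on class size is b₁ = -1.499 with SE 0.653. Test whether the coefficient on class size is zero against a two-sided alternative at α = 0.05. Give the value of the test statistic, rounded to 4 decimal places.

H₀: β₁ = 0 vs H₁: β₁ ≠ 0.
t = (b₁ − β₁⁰)/SE = -1.499 / 0.653 = -2.2956.
df = n − 2 = 85 − 2 = 83.
Two-sided p ≈ 0.0242, which is < 0.05, so reject H₀.
There is evidence that class size is associated with test score.

t = -2.2956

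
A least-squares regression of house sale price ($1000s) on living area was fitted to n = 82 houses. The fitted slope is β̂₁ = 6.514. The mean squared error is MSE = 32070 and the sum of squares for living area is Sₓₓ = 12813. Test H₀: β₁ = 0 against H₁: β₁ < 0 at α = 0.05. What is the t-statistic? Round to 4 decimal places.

t = 4.1174

SE(β̂₁) = √(MSE/Sₓₓ) = √(32070/12813) = 1.58206.
t = 6.514 / 1.58206 = 4.1174.
df = n − 2 = 80.
One-sided p ≈ 1.0000, which is ≥ 0.05, so fail to reject H₀.
The data do not give significant evidence that the true slope on living area is negative.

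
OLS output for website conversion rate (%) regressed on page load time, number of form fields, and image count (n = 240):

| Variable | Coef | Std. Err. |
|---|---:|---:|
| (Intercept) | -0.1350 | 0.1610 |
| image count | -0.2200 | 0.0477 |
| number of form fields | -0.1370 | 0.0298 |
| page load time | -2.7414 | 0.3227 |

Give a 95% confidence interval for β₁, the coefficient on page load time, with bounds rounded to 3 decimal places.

(-3.377, -2.106)

Read off: b = -2.7414, SE = 0.3227 for page load time.
df = n − k − 1 = 240 − 3 − 1 = 236.
t* = t_{0.025, 236} = 1.970067.
Margin = t* × SE = 1.970067 × 0.3227 = 0.63574.
CI: -2.7414 ± 0.63574 → (-3.377, -2.106).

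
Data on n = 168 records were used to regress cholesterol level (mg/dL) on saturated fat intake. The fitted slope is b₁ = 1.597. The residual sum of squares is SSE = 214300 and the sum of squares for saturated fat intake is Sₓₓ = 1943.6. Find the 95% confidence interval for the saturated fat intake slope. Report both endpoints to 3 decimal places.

MSE = SSE/(n − 2) = 214300/166 = 1290.96.
SE(b₁) = √(MSE/Sₓₓ) = √(1290.96/1943.6) = 0.814992.
df = n − 2 = 166.
t* = t_{0.025, 166} = 1.974358.
Margin = t* × SE = 1.974358 × 0.814992 = 1.60909.
CI: 1.597 ± 1.60909 → (-0.012, 3.206).
With 95% confidence, each one-unit increase in saturated fat intake is associated with a change of between -0.012 and 3.206 mg/dL in cholesterol level.

(-0.012, 3.206)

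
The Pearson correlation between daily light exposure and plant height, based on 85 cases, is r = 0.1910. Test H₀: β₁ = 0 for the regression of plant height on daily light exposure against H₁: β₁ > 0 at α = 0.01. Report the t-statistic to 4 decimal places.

t = 1.7727

t = r·√(n − 2)/√(1 − r²) = 0.1910·√83/√0.963519 = 1.7727.
df = n − 2 = 83.
One-sided p ≈ 0.0400, which is ≥ 0.01, so fail to reject H₀.
The data do not give significant evidence of a linear association between daily light exposure and plant height.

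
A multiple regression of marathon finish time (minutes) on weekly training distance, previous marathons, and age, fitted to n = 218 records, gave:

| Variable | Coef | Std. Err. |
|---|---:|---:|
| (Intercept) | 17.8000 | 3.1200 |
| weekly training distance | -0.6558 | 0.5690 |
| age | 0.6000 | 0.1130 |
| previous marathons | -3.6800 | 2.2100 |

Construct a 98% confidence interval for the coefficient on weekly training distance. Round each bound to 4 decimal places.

Read off: b = -0.6558, SE = 0.5690 for weekly training distance.
df = n − k − 1 = 218 − 3 − 1 = 214.
t* = t_{0.01, 214} = 2.343899.
Margin = t* × SE = 2.343899 × 0.5690 = 1.333679.
CI: -0.6558 ± 1.333679 → (-1.9895, 0.6779).

(-1.9895, 0.6779)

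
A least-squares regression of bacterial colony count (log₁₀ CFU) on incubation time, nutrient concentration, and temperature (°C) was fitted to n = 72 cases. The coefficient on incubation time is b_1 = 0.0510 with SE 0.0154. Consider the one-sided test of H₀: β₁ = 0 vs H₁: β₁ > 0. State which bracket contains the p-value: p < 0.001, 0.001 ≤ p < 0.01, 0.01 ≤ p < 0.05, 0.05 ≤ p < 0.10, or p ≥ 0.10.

p < 0.001

t = 0.0510 / 0.0154 = 3.312.
df = n − k − 1 = 72 − 3 − 1 = 68.
One-sided p = P(T_{68} > t) ≈ 0.0007.
So p < 0.001.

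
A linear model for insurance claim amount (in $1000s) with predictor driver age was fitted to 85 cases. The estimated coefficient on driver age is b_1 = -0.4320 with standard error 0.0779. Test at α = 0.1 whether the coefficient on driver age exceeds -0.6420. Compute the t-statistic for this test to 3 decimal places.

H₀: β₁ = -0.6420 vs H₁: β₁ > -0.6420.
t = (b_1 − β₁⁰)/SE = (-0.4320 − (-0.6420)) / 0.0779 = 2.696.
df = n − 2 = 85 − 2 = 83.
One-sided p ≈ 0.0043, which is < 0.1, so reject H₀.
There is evidence that the true slope on driver age exceeds -0.6420 $1000s per unit.

t = 2.696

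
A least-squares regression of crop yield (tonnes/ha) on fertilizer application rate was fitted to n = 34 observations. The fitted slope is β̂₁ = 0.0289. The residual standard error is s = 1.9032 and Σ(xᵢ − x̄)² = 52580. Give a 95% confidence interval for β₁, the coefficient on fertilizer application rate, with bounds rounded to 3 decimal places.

(0.012, 0.046)

SE(β̂₁) = s/√Sₓₓ = 1.9032/√52580 = 0.00829992.
df = n − 2 = 32.
t* = t_{0.025, 32} = 2.036933.
Margin = t* × SE = 2.036933 × 0.00829992 = 0.01691.
CI: 0.0289 ± 0.01691 → (0.012, 0.046).
With 95% confidence, each one-unit increase in fertilizer application rate is associated with a change of between 0.012 and 0.046 tonnes/ha in crop yield.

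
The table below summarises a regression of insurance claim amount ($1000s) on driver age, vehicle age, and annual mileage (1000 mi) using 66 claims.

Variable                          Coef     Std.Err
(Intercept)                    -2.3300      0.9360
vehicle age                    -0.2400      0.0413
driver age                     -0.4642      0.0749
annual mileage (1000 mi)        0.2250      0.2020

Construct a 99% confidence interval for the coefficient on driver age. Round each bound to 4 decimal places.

Read off: b = -0.4642, SE = 0.0749 for driver age.
df = n − k − 1 = 66 − 3 − 1 = 62.
t* = t_{0.005, 62} = 2.657479.
Margin = t* × SE = 2.657479 × 0.0749 = 0.199045.
CI: -0.4642 ± 0.199045 → (-0.6632, -0.2652).

(-0.6632, -0.2652)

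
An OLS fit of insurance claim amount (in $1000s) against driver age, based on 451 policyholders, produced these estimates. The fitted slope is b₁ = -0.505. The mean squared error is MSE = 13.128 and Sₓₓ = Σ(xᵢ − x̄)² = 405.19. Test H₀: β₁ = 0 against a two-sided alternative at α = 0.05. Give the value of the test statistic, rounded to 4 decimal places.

SE(b₁) = √(MSE/Sₓₓ) = √(13.128/405.19) = 0.179999.
t = -0.505 / 0.179999 = -2.8056.
df = n − 2 = 449.
Two-sided p ≈ 0.0052, which is < 0.05, so reject H₀.
There is evidence that driver age is associated with insurance claim amount.

t = -2.8056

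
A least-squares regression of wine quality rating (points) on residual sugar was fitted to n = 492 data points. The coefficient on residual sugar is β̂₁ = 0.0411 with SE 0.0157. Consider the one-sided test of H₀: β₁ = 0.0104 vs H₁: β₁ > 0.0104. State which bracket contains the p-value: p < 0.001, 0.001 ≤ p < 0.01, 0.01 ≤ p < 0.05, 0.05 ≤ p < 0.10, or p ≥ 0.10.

0.01 ≤ p < 0.05

t = (0.0411 − 0.0104) / 0.0157 = 1.955.
df = n − 2 = 492 − 2 = 490.
One-sided p = P(T_{490} > t) ≈ 0.0256.
So 0.01 ≤ p < 0.05.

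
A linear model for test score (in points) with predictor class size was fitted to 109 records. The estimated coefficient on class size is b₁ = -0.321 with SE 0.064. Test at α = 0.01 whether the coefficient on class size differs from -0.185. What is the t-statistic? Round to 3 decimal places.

t = -2.125

H₀: β₁ = -0.185 vs H₁: β₁ ≠ -0.185.
t = (b₁ − β₁⁰)/SE = (-0.321 − (-0.185)) / 0.064 = -2.125.
df = n − 2 = 109 − 2 = 107.
Two-sided p ≈ 0.0359, which is ≥ 0.01, so fail to reject H₀.
The data are consistent with a true slope of -0.185 points per unit of class size.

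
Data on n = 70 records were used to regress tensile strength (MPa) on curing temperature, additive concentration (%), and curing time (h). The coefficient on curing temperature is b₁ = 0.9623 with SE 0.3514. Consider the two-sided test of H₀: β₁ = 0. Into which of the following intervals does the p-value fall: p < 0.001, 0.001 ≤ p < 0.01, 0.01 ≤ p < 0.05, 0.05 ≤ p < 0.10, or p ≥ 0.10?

t = 0.9623 / 0.3514 = 2.738.
df = n − k − 1 = 70 − 3 − 1 = 66.
Two-sided p = 2·P(T_{66} > |t|) ≈ 0.0079.
So 0.001 ≤ p < 0.01.

0.001 ≤ p < 0.01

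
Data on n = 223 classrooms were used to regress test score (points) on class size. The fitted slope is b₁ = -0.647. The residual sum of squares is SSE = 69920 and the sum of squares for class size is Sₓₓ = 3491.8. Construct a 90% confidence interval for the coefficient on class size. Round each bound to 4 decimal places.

(-1.1442, -0.1498)

MSE = SSE/(n − 2) = 69920/221 = 316.38.
SE(b₁) = √(MSE/Sₓₓ) = √(316.38/3491.8) = 0.301009.
df = n − 2 = 221.
t* = t_{0.05, 221} = 1.651778.
Margin = t* × SE = 1.651778 × 0.301009 = 0.497200.
CI: -0.647 ± 0.497200 → (-1.1442, -0.1498).
With 90% confidence, each one-unit increase in class size is associated with a change of between -1.1442 and -0.1498 points in test score.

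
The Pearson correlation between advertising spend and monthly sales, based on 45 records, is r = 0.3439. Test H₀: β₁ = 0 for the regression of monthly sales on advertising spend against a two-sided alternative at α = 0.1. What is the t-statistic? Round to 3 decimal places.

t = 2.402

t = r·√(n − 2)/√(1 − r²) = 0.3439·√43/√0.881733 = 2.402.
df = n − 2 = 43.
Two-sided p ≈ 0.0207, which is < 0.1, so reject H₀.
There is evidence of a linear association between advertising spend and monthly sales.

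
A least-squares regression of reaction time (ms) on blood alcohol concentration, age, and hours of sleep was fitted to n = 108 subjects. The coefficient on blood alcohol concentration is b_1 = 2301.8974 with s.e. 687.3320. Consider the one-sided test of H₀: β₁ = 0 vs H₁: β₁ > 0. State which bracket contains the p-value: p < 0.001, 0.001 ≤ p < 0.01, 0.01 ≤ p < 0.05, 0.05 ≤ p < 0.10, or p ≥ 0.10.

p < 0.001

t = 2301.8974 / 687.3320 = 3.349.
df = n − k − 1 = 108 − 3 − 1 = 104.
One-sided p = P(T_{104} > t) ≈ 0.0006.
So p < 0.001.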